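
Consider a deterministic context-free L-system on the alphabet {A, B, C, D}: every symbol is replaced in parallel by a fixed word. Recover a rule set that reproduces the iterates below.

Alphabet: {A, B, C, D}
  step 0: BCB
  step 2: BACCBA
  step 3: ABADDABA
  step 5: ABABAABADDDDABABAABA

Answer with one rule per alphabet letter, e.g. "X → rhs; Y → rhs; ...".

A->BA, B->A, C->D, D->CC

  step 2 ⇒ step 3: BACCBA ⇒ A·BA·D·D·A·BA
    A ↦ BA
    B ↦ A
    C ↦ D
    D ↦ CC  (constrained at step 3)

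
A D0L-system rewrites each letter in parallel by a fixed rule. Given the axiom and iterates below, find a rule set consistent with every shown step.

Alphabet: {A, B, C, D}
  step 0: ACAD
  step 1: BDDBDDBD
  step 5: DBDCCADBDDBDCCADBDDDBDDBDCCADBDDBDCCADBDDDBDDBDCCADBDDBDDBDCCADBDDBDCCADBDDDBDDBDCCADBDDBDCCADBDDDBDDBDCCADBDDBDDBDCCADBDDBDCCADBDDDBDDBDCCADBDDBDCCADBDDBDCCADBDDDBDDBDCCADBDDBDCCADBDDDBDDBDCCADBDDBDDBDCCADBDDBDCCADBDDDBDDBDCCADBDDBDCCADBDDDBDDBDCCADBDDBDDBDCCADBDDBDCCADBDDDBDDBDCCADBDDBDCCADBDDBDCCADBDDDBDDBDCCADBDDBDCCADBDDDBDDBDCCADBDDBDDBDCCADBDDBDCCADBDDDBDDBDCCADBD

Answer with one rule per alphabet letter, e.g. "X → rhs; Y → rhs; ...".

A->BD, B->CCA, C->D, D->DBD

  step 0 ⇒ step 1: ACAD ⇒ BD·D·BD·DBD
    A ↦ BD
    C ↦ D
    D ↦ DBD
    B ↦ CCA  (constrained at step 1)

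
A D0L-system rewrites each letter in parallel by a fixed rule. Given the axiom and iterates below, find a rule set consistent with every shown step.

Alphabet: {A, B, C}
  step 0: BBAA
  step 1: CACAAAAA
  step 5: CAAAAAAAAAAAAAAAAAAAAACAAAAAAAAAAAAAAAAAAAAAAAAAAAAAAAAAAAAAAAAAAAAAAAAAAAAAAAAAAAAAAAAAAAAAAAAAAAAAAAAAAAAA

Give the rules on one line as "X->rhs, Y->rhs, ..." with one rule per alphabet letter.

  step 0 ⇒ step 1: BBAA ⇒ CA·CA·AA·AA
    A ↦ AA
    B ↦ CA
    C ↦ B  (constrained at step 1)

A->AA, B->CA, C->B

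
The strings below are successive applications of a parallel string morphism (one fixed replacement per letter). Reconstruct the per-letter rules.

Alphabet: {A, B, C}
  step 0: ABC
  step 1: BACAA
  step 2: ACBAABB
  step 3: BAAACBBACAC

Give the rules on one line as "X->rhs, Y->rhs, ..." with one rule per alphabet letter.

A->B, B->AC, C->AA

  step 2 ⇒ step 3: ACBAABB ⇒ B·AA·AC·B·B·AC·AC
    A ↦ B
    B ↦ AC
    C ↦ AA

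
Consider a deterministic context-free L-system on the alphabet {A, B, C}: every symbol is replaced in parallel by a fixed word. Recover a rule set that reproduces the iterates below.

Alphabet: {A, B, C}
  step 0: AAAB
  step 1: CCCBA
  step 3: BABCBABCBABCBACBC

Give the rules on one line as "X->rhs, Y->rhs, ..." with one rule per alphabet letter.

  step 0 ⇒ step 1: AAAB ⇒ C·C·C·BA
    A ↦ C
    B ↦ BA
    C ↦ BC  (constrained at step 1)

A->C, B->BA, C->BC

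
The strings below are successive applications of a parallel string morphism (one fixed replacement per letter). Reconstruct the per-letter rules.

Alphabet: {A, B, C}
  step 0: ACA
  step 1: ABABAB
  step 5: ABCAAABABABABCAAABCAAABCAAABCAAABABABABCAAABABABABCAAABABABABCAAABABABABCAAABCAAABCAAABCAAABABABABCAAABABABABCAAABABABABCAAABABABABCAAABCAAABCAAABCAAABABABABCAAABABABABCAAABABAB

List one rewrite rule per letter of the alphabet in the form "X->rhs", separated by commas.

  step 0 ⇒ step 1: ACA ⇒ AB·AB·AB
    A ↦ AB
    C ↦ AB
    B ↦ CAA  (constrained at step 1)

A->AB, B->CAA, C->AB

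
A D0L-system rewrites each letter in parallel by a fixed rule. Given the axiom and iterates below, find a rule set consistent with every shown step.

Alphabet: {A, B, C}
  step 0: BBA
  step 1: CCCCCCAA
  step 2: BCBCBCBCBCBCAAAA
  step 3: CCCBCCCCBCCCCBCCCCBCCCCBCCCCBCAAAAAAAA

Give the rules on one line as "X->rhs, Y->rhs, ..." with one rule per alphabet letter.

A->AA, B->CCC, C->BC

  step 2 ⇒ step 3: BCBCBCBCBCBCAAAA ⇒ CCC·BC·CCC·BC·CCC·BC·CCC·BC·CCC·BC·CCC·BC·AA·AA·AA·AA
    A ↦ AA
    B ↦ CCC
    C ↦ BC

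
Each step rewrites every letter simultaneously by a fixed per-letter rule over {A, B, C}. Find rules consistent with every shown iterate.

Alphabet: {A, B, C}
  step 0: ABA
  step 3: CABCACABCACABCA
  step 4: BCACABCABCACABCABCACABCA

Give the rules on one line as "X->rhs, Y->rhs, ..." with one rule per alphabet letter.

  step 3 ⇒ step 4: CABCACABCACABCA ⇒ B·CA·CA·B·CA·B·CA·CA·B·CA·B·CA·CA·B·CA
    A ↦ CA
    B ↦ CA
    C ↦ B

A->CA, B->CA, C->B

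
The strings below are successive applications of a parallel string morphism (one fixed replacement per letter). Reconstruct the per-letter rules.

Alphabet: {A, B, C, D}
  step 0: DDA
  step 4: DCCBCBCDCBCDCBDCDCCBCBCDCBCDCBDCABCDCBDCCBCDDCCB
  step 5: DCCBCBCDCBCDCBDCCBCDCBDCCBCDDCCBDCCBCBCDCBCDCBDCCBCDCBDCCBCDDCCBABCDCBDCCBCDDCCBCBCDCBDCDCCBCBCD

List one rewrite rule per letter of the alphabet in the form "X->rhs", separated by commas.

  step 4 ⇒ step 5: DCCBCBCDCBCDCBDCDCCBCBCDCBCDCBDCABCDCBDCCBCDDCCB ⇒ DC·CB·CB·CD·CB·CD·CB·DC·CB·CD·CB·DC·CB·CD·DC·CB·DC·CB·CB·CD·CB·CD·CB·DC·CB·CD·CB·DC·CB·CD·DC·CB·AB·CD·CB·DC·CB·CD·DC·CB·CB·CD·CB·DC·DC·CB·CB·CD
    A ↦ AB
    B ↦ CD
    C ↦ CB
    D ↦ DC

A->AB, B->CD, C->CB, D->DC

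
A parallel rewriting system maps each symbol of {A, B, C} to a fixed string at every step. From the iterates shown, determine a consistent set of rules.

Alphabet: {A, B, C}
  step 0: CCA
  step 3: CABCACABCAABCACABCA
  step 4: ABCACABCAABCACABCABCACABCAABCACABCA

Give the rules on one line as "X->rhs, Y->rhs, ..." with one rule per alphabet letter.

  step 3 ⇒ step 4: CABCACABCAABCACABCA ⇒ A·BCA·C·A·BCA·A·BCA·C·A·BCA·BCA·C·A·BCA·A·BCA·C·A·BCA
    A ↦ BCA
    B ↦ C
    C ↦ A

A->BCA, B->C, C->A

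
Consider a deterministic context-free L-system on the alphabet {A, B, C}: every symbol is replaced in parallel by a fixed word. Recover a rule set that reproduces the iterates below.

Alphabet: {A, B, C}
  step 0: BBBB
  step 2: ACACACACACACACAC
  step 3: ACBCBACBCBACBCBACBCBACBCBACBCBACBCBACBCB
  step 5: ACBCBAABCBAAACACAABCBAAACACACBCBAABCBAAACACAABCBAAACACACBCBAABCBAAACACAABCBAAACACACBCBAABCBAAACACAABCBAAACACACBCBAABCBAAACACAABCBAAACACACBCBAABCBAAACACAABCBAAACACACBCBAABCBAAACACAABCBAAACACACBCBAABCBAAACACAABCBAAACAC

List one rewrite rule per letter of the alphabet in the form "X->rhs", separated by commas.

  step 2 ⇒ step 3: ACACACACACACACAC ⇒ AC·BCB·AC·BCB·AC·BCB·AC·BCB·AC·BCB·AC·BCB·AC·BCB·AC·BCB
    A ↦ AC
    C ↦ BCB
    B ↦ AA  (constrained at step 0)

A->AC, B->AA, C->BCB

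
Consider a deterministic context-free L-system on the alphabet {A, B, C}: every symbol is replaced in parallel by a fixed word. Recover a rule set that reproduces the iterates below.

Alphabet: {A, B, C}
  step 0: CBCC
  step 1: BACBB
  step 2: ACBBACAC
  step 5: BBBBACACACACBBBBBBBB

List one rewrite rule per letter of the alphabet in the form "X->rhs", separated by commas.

  step 1 ⇒ step 2: BACBB ⇒ AC·B·B·AC·AC
    A ↦ B
    B ↦ AC
    C ↦ B

A->B, B->AC, C->B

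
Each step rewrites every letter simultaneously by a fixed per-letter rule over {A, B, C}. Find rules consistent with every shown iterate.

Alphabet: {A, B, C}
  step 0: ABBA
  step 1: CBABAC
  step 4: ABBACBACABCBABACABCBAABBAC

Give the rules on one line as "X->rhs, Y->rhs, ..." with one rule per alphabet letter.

A->C, B->BA, C->AB

  step 0 ⇒ step 1: ABBA ⇒ C·BA·BA·C
    A ↦ C
    B ↦ BA
    C ↦ AB  (constrained at step 1)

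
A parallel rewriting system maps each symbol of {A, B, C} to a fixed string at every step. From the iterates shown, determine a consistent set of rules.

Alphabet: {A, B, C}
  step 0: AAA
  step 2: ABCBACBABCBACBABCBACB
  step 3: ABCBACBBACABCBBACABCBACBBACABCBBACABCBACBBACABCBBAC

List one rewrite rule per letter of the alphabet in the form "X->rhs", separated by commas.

A->ABC, B->BAC, C->B

  step 2 ⇒ step 3: ABCBACBABCBACBABCBACB ⇒ ABC·BAC·B·BAC·ABC·B·BAC·ABC·BAC·B·BAC·ABC·B·BAC·ABC·BAC·B·BAC·ABC·B·BAC
    A ↦ ABC
    B ↦ BAC
    C ↦ B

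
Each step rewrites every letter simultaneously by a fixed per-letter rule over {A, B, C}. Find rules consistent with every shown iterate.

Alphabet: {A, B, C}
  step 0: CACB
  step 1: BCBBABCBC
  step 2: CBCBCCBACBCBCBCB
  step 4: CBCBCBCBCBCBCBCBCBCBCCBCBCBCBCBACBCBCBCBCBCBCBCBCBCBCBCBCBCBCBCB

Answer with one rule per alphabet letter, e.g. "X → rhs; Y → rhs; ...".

A->BA, B->C, C->BCB

  step 1 ⇒ step 2: BCBBABCBC ⇒ C·BCB·C·C·BA·C·BCB·C·BCB
    A ↦ BA
    B ↦ C
    C ↦ BCB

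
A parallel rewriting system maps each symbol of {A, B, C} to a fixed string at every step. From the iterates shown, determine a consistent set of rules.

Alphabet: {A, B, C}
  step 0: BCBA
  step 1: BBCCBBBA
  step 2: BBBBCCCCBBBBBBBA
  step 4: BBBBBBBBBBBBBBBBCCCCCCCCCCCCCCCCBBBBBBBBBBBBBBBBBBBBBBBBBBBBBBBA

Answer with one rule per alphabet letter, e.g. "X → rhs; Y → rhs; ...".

  step 1 ⇒ step 2: BBCCBBBA ⇒ BB·BB·CC·CC·BB·BB·BB·BA
    A ↦ BA
    B ↦ BB
    C ↦ CC

A->BA, B->BB, C->CC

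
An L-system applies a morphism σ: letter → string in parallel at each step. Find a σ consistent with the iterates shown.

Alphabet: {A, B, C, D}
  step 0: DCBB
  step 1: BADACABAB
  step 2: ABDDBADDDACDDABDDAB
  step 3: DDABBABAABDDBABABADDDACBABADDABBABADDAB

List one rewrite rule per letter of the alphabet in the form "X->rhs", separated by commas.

  step 2 ⇒ step 3: ABDDBADDDACDDABDDAB ⇒ DD·AB·BA·BA·AB·DD·BA·BA·BA·DD·DAC·BA·BA·DD·AB·BA·BA·DD·AB
    A ↦ DD
    B ↦ AB
    C ↦ DAC
    D ↦ BA

A->DD, B->AB, C->DAC, D->BA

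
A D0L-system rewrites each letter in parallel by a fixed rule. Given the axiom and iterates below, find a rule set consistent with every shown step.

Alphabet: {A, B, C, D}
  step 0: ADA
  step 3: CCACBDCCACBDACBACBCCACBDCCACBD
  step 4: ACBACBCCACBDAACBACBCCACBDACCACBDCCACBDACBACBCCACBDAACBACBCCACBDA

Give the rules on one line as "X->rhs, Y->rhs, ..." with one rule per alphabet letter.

  step 3 ⇒ step 4: CCACBDCCACBDACBACBCCACBDCCACBD ⇒ ACB·ACB·CC·ACB·D·A·ACB·ACB·CC·ACB·D·A·CC·ACB·D·CC·ACB·D·ACB·ACB·CC·ACB·D·A·ACB·ACB·CC·ACB·D·A
    A ↦ CC
    B ↦ D
    C ↦ ACB
    D ↦ A

A->CC, B->D, C->ACB, D->A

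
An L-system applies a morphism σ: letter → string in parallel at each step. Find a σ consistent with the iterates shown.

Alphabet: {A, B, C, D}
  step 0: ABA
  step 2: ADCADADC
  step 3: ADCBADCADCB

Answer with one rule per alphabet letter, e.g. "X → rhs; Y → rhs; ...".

A->AD, B->A, C->B, D->C

  step 2 ⇒ step 3: ADCADADC ⇒ AD·C·B·AD·C·AD·C·B
    A ↦ AD
    C ↦ B
    D ↦ C
    B ↦ A  (constrained at step 0)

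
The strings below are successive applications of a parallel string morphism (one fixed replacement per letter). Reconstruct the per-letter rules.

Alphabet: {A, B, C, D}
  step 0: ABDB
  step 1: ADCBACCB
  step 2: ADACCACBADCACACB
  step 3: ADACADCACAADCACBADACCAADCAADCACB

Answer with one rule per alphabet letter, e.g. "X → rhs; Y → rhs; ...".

  step 2 ⇒ step 3: ADACCACBADCACACB ⇒ AD·AC·AD·CA·CA·AD·CA·CB·AD·AC·CA·AD·CA·AD·CA·CB
    A ↦ AD
    B ↦ CB
    C ↦ CA
    D ↦ AC

A->AD, B->CB, C->CA, D->AC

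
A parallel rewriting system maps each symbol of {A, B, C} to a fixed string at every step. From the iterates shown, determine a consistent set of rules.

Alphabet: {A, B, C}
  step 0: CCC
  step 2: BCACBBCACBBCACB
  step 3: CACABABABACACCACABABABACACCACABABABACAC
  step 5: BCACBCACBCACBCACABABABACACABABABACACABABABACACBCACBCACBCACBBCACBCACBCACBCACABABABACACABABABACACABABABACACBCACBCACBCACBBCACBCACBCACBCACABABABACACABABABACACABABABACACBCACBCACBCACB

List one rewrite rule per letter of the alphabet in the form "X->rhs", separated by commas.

A->B, B->CAC, C->ABA

  step 2 ⇒ step 3: BCACBBCACBBCACB ⇒ CAC·ABA·B·ABA·CAC·CAC·ABA·B·ABA·CAC·CAC·ABA·B·ABA·CAC
    A ↦ B
    B ↦ CAC
    C ↦ ABA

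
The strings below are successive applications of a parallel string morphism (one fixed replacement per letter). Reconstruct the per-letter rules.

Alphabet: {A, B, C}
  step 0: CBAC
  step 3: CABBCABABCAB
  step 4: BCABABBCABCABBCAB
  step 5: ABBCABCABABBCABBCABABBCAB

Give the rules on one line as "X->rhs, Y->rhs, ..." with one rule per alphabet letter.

  step 4 ⇒ step 5: BCABABBCABCABBCAB ⇒ AB·B·C·AB·C·AB·AB·B·C·AB·B·C·AB·AB·B·C·AB
    A ↦ C
    B ↦ AB
    C ↦ B

A->C, B->AB, C->B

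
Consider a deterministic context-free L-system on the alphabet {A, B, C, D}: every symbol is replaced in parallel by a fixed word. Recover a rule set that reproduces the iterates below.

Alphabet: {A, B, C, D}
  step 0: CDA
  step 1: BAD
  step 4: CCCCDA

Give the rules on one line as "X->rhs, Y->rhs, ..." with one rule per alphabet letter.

  step 0 ⇒ step 1: CDA ⇒ B·A·D
    A ↦ D
    C ↦ B
    D ↦ A
    B ↦ CC  (constrained at step 1)

A->D, B->CC, C->B, D->A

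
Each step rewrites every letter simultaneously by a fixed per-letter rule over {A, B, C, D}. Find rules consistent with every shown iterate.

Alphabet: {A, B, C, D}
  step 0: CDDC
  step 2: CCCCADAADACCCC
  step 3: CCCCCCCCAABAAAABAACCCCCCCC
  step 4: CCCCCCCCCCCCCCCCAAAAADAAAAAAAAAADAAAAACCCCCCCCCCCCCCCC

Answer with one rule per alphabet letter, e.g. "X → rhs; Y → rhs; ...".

A->AA, B->ADA, C->CC, D->B

  step 3 ⇒ step 4: CCCCCCCCAABAAAABAACCCCCCCC ⇒ CC·CC·CC·CC·CC·CC·CC·CC·AA·AA·ADA·AA·AA·AA·AA·ADA·AA·AA·CC·CC·CC·CC·CC·CC·CC·CC
    A ↦ AA
    B ↦ ADA
    C ↦ CC
  step 2 ⇒ step 3: CCCCADAADACCCC ⇒ CC·CC·CC·CC·AA·B·AA·AA·B·AA·CC·CC·CC·CC
    D ↦ B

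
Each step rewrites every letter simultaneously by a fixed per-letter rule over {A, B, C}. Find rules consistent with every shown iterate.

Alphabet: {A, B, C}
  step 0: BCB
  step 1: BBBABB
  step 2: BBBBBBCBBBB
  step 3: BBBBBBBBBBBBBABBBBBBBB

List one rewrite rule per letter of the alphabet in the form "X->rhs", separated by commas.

A->C, B->BB, C->BA

  step 2 ⇒ step 3: BBBBBBCBBBB ⇒ BB·BB·BB·BB·BB·BB·BA·BB·BB·BB·BB
    B ↦ BB
    C ↦ BA
  step 1 ⇒ step 2: BBBABB ⇒ BB·BB·BB·C·BB·BB
    A ↦ C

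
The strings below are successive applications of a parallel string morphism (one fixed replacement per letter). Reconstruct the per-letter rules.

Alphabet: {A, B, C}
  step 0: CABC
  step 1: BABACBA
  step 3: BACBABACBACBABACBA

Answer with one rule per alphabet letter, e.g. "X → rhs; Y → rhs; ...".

  step 0 ⇒ step 1: CABC ⇒ BA·BA·C·BA
    A ↦ BA
    B ↦ C
    C ↦ BA

A->BA, B->C, C->BA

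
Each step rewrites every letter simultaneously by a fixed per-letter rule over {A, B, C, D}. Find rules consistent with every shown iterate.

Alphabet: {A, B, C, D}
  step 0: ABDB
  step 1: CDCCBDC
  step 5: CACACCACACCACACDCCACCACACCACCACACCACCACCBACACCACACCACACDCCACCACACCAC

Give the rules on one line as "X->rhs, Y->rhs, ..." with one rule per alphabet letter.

A->C, B->DC, C->AC, D->CB

  step 0 ⇒ step 1: ABDB ⇒ C·DC·CB·DC
    A ↦ C
    B ↦ DC
    D ↦ CB
    C ↦ AC  (constrained at step 1)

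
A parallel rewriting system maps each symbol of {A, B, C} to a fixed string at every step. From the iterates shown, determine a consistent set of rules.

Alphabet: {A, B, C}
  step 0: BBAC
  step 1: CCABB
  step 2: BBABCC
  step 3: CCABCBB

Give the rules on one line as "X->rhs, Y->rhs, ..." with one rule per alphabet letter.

A->AB, B->C, C->B

  step 2 ⇒ step 3: BBABCC ⇒ C·C·AB·C·B·B
    A ↦ AB
    B ↦ C
    C ↦ B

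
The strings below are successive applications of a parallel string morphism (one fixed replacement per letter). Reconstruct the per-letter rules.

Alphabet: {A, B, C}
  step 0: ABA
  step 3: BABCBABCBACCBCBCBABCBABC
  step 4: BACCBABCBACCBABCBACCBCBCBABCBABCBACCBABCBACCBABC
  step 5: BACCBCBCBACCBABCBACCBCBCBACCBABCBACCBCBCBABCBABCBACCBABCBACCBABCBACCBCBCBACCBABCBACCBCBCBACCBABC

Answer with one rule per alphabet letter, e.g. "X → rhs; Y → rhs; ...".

  step 4 ⇒ step 5: BACCBABCBACCBABCBACCBCBCBABCBABCBACCBABCBACCBABC ⇒ BA·CC·BC·BC·BA·CC·BA·BC·BA·CC·BC·BC·BA·CC·BA·BC·BA·CC·BC·BC·BA·BC·BA·BC·BA·CC·BA·BC·BA·CC·BA·BC·BA·CC·BC·BC·BA·CC·BA·BC·BA·CC·BC·BC·BA·CC·BA·BC
    A ↦ CC
    B ↦ BA
    C ↦ BC

A->CC, B->BA, C->BC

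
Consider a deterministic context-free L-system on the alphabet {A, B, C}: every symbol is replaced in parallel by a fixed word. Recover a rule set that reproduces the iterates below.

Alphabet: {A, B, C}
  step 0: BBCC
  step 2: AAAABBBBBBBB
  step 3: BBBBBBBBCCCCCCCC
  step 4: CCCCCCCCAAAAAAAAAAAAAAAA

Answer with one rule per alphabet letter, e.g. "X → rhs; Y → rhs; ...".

  step 3 ⇒ step 4: BBBBBBBBCCCCCCCC ⇒ C·C·C·C·C·C·C·C·AA·AA·AA·AA·AA·AA·AA·AA
    B ↦ C
    C ↦ AA
  step 2 ⇒ step 3: AAAABBBBBBBB ⇒ BB·BB·BB·BB·C·C·C·C·C·C·C·C
    A ↦ BB

A->BB, B->C, C->AA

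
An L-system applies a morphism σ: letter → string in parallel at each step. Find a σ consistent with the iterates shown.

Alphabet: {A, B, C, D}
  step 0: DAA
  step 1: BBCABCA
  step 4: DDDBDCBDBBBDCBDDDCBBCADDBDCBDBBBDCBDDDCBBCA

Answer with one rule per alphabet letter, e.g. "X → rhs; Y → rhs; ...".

A->BCA, B->D, C->DCB, D->B

  step 0 ⇒ step 1: DAA ⇒ B·BCA·BCA
    A ↦ BCA
    D ↦ B
    B ↦ D  (constrained at step 1)
    C ↦ DCB  (constrained at step 1)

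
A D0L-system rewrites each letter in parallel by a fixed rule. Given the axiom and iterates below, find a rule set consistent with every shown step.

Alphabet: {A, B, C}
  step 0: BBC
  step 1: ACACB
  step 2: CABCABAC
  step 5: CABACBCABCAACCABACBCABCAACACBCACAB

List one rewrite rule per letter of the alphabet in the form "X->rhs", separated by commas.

  step 1 ⇒ step 2: ACACB ⇒ CA·B·CA·B·AC
    A ↦ CA
    B ↦ AC
    C ↦ B

A->CA, B->AC, C->B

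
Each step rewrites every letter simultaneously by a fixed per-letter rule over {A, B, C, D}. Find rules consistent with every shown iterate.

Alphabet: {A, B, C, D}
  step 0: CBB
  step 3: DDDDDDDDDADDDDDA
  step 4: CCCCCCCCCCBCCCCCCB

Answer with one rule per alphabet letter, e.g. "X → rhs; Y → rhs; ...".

  step 3 ⇒ step 4: DDDDDDDDDADDDDDA ⇒ C·C·C·C·C·C·C·C·C·CB·C·C·C·C·C·CB
    A ↦ CB
    D ↦ C
    B ↦ DA  (constrained at step 0)
    C ↦ DD  (constrained at step 0)

A->CB, B->DA, C->DD, D->C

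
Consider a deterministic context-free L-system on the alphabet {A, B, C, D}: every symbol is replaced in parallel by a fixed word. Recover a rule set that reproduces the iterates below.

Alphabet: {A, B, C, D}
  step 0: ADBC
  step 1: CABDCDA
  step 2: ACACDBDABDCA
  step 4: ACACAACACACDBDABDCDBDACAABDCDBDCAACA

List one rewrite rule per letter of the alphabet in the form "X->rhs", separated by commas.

A->CA, B->CD, C->A, D->BD

  step 1 ⇒ step 2: CABDCDA ⇒ A·CA·CD·BD·A·BD·CA
    A ↦ CA
    B ↦ CD
    C ↦ A
    D ↦ BD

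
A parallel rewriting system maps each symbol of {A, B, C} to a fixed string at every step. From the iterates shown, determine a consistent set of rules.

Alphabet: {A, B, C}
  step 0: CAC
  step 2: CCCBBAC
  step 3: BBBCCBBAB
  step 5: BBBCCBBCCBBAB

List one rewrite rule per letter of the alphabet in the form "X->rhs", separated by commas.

  step 2 ⇒ step 3: CCCBBAC ⇒ B·B·B·C·C·BBA·B
    A ↦ BBA
    B ↦ C
    C ↦ B

A->BBA, B->C, C->B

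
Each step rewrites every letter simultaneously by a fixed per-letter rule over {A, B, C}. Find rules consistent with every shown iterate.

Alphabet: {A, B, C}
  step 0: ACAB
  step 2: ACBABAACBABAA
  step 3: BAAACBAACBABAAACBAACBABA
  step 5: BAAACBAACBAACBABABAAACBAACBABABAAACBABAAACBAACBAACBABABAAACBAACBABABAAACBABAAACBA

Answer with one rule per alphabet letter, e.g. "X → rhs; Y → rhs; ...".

A->BA, B->AC, C->A

  step 2 ⇒ step 3: ACBABAACBABAA ⇒ BA·A·AC·BA·AC·BA·BA·A·AC·BA·AC·BA·BA
    A ↦ BA
    B ↦ AC
    C ↦ A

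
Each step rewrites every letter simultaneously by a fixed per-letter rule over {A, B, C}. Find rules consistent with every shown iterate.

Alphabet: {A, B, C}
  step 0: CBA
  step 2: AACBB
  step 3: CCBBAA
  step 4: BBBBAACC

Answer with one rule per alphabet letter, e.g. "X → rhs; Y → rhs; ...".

  step 3 ⇒ step 4: CCBBAA ⇒ BB·BB·A·A·C·C
    A ↦ C
    B ↦ A
    C ↦ BB

A->C, B->A, C->BB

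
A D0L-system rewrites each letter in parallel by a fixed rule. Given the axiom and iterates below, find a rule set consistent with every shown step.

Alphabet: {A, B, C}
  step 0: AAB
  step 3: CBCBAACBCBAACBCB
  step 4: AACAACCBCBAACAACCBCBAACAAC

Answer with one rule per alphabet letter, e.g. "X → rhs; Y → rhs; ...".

A->CB, B->C, C->AA

  step 3 ⇒ step 4: CBCBAACBCBAACBCB ⇒ AA·C·AA·C·CB·CB·AA·C·AA·C·CB·CB·AA·C·AA·C
    A ↦ CB
    B ↦ C
    C ↦ AA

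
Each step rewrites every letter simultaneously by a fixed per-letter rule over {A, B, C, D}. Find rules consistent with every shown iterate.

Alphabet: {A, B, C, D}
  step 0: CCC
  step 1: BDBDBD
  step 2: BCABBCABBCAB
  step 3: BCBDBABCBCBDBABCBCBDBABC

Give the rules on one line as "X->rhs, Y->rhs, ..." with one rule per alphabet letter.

  step 2 ⇒ step 3: BCABBCABBCAB ⇒ BC·BD·BA·BC·BC·BD·BA·BC·BC·BD·BA·BC
    A ↦ BA
    B ↦ BC
    C ↦ BD
  step 1 ⇒ step 2: BDBDBD ⇒ BC·AB·BC·AB·BC·AB
    D ↦ AB

A->BA, B->BC, C->BD, D->AB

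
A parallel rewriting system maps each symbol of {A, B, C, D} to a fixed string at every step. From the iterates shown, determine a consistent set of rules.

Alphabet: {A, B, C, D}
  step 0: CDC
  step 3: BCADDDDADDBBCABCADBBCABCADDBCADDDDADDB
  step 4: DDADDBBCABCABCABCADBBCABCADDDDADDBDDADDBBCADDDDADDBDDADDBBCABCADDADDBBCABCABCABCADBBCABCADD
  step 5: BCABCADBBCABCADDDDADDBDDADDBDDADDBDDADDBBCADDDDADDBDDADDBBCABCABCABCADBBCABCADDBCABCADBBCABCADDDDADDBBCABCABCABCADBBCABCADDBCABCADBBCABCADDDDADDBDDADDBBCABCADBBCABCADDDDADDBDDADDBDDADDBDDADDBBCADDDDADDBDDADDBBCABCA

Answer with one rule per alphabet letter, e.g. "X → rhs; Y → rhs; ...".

A->DB, B->DD, C->AD, D->BCA

  step 4 ⇒ step 5: DDADDBBCABCABCABCADBBCABCADDDDADDBDDADDBBCADDDDADDBDDADDBBCABCADDADDBBCABCABCABCADBBCABCADD ⇒ BCA·BCA·DB·BCA·BCA·DD·DD·AD·DB·DD·AD·DB·DD·AD·DB·DD·AD·DB·BCA·DD·DD·AD·DB·DD·AD·DB·BCA·BCA·BCA·BCA·DB·BCA·BCA·DD·BCA·BCA·DB·BCA·BCA·DD·DD·AD·DB·BCA·BCA·BCA·BCA·DB·BCA·BCA·DD·BCA·BCA·DB·BCA·BCA·DD·DD·AD·DB·DD·AD·DB·BCA·BCA·DB·BCA·BCA·DD·DD·AD·DB·DD·AD·DB·DD·AD·DB·DD·AD·DB·BCA·DD·DD·AD·DB·DD·AD·DB·BCA·BCA
    A ↦ DB
    B ↦ DD
    C ↦ AD
    D ↦ BCA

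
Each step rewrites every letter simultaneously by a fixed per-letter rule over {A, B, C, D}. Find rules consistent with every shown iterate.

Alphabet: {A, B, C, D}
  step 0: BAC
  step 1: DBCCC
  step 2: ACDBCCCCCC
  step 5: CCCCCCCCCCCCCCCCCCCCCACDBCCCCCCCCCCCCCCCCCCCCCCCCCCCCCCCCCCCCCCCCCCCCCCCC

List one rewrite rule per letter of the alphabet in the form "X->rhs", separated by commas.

A->C, B->DB, C->CC, D->AC

  step 1 ⇒ step 2: DBCCC ⇒ AC·DB·CC·CC·CC
    B ↦ DB
    C ↦ CC
    D ↦ AC
  step 0 ⇒ step 1: BAC ⇒ DB·C·CC
    A ↦ C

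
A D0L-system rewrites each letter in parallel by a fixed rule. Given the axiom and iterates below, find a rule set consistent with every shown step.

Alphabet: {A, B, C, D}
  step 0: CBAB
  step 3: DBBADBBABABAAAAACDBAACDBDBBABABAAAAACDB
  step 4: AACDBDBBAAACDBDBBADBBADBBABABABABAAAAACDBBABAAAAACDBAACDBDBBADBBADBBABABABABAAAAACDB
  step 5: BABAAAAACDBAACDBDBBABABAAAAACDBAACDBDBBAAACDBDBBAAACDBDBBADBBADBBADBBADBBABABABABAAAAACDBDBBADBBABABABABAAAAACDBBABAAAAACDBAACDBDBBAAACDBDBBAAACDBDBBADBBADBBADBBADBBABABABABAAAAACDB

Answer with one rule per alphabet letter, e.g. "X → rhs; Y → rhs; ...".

A->BA, B->DB, C->AA, D->AAC

  step 4 ⇒ step 5: AACDBDBBAAACDBDBBADBBADBBABABABABAAAAACDBBABAAAAACDBAACDBDBBADBBADBBABABABABAAAAACDB ⇒ BA·BA·AA·AAC·DB·AAC·DB·DB·BA·BA·BA·AA·AAC·DB·AAC·DB·DB·BA·AAC·DB·DB·BA·AAC·DB·DB·BA·DB·BA·DB·BA·DB·BA·DB·BA·BA·BA·BA·BA·AA·AAC·DB·DB·BA·DB·BA·BA·BA·BA·BA·AA·AAC·DB·BA·BA·AA·AAC·DB·AAC·DB·DB·BA·AAC·DB·DB·BA·AAC·DB·DB·BA·DB·BA·DB·BA·DB·BA·DB·BA·BA·BA·BA·BA·AA·AAC·DB
    A ↦ BA
    B ↦ DB
    C ↦ AA
    D ↦ AAC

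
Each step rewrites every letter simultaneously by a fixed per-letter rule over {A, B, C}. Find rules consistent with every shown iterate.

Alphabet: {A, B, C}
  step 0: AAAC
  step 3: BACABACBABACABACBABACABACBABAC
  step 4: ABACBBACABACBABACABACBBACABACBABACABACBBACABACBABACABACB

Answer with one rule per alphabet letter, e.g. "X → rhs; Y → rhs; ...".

  step 3 ⇒ step 4: BACABACBABACABACBABACABACBABAC ⇒ A·BAC·B·BAC·A·BAC·B·A·BAC·A·BAC·B·BAC·A·BAC·B·A·BAC·A·BAC·B·BAC·A·BAC·B·A·BAC·A·BAC·B
    A ↦ BAC
    B ↦ A
    C ↦ B

A->BAC, B->A, C->B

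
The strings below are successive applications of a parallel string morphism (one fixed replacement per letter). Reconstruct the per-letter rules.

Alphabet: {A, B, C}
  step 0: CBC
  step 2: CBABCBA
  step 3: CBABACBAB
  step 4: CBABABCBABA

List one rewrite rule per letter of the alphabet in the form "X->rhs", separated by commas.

  step 3 ⇒ step 4: CBABACBAB ⇒ CB·A·B·A·B·CB·A·B·A
    A ↦ B
    B ↦ A
    C ↦ CB

A->B, B->A, C->CB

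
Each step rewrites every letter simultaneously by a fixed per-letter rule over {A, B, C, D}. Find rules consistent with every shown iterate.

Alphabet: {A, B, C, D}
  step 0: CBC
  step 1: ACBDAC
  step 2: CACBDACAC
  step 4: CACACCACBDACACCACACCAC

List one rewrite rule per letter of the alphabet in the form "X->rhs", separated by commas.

  step 1 ⇒ step 2: ACBDAC ⇒ C·AC·BD·A·C·AC
    A ↦ C
    B ↦ BD
    C ↦ AC
    D ↦ A

A->C, B->BD, C->AC, D->A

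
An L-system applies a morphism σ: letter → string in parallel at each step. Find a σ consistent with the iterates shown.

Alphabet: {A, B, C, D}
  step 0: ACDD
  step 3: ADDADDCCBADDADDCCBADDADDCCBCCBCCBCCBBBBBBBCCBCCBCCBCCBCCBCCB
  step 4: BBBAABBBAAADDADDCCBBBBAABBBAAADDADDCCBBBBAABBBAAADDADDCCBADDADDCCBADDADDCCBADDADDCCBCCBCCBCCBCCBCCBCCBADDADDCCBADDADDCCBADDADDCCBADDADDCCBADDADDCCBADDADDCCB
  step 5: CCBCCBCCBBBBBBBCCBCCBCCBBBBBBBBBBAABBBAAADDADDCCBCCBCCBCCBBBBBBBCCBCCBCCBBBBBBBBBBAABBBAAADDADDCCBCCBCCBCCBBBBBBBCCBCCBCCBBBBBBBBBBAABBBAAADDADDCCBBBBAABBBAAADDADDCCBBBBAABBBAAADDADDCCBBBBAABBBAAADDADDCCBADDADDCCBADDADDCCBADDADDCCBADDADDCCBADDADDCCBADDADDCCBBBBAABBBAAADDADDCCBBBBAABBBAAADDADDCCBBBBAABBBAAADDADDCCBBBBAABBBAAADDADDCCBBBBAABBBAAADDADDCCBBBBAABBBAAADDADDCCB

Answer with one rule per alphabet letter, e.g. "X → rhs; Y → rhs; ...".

A->BBB, B->CCB, C->ADD, D->A

  step 4 ⇒ step 5: BBBAABBBAAADDADDCCBBBBAABBBAAADDADDCCBBBBAABBBAAADDADDCCBADDADDCCBADDADDCCBADDADDCCBCCBCCBCCBCCBCCBCCBADDADDCCBADDADDCCBADDADDCCBADDADDCCBADDADDCCBADDADDCCB ⇒ CCB·CCB·CCB·BBB·BBB·CCB·CCB·CCB·BBB·BBB·BBB·A·A·BBB·A·A·ADD·ADD·CCB·CCB·CCB·CCB·BBB·BBB·CCB·CCB·CCB·BBB·BBB·BBB·A·A·BBB·A·A·ADD·ADD·CCB·CCB·CCB·CCB·BBB·BBB·CCB·CCB·CCB·BBB·BBB·BBB·A·A·BBB·A·A·ADD·ADD·CCB·BBB·A·A·BBB·A·A·ADD·ADD·CCB·BBB·A·A·BBB·A·A·ADD·ADD·CCB·BBB·A·A·BBB·A·A·ADD·ADD·CCB·ADD·ADD·CCB·ADD·ADD·CCB·ADD·ADD·CCB·ADD·ADD·CCB·ADD·ADD·CCB·ADD·ADD·CCB·BBB·A·A·BBB·A·A·ADD·ADD·CCB·BBB·A·A·BBB·A·A·ADD·ADD·CCB·BBB·A·A·BBB·A·A·ADD·ADD·CCB·BBB·A·A·BBB·A·A·ADD·ADD·CCB·BBB·A·A·BBB·A·A·ADD·ADD·CCB·BBB·A·A·BBB·A·A·ADD·ADD·CCB
    A ↦ BBB
    B ↦ CCB
    C ↦ ADD
    D ↦ A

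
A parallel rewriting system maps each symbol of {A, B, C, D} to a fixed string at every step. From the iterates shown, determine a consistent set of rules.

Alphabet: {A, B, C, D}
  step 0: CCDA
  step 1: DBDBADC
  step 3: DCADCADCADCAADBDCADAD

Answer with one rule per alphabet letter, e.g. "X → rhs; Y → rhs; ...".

  step 0 ⇒ step 1: CCDA ⇒ DB·DB·A·DC
    A ↦ DC
    C ↦ DB
    D ↦ A
    B ↦ DAD  (constrained at step 1)

A->DC, B->DAD, C->DB, D->A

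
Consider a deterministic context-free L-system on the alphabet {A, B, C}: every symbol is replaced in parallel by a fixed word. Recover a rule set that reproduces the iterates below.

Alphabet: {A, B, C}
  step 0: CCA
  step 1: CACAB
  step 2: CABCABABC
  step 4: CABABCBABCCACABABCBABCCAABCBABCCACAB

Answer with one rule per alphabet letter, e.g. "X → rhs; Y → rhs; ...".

  step 1 ⇒ step 2: CACAB ⇒ CA·B·CA·B·ABC
    A ↦ B
    B ↦ ABC
    C ↦ CA

A->B, B->ABC, C->CA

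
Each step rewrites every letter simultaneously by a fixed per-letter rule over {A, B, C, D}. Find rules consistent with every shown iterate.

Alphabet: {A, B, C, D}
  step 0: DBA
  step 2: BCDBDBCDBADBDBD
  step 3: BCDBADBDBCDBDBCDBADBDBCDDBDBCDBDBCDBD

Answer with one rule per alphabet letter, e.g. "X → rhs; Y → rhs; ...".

A->D, B->BCD, C->BAD, D->BD

  step 2 ⇒ step 3: BCDBDBCDBADBDBD ⇒ BCD·BAD·BD·BCD·BD·BCD·BAD·BD·BCD·D·BD·BCD·BD·BCD·BD
    A ↦ D
    B ↦ BCD
    C ↦ BAD
    D ↦ BD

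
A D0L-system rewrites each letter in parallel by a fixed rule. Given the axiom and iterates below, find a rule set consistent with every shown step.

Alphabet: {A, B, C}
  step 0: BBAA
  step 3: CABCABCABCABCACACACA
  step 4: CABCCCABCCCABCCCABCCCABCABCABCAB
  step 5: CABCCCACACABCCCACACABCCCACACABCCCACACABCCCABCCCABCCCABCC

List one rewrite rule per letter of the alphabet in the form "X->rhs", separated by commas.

A->B, B->CC, C->CA

  step 4 ⇒ step 5: CABCCCABCCCABCCCABCCCABCABCABCAB ⇒ CA·B·CC·CA·CA·CA·B·CC·CA·CA·CA·B·CC·CA·CA·CA·B·CC·CA·CA·CA·B·CC·CA·B·CC·CA·B·CC·CA·B·CC
    A ↦ B
    B ↦ CC
    C ↦ CA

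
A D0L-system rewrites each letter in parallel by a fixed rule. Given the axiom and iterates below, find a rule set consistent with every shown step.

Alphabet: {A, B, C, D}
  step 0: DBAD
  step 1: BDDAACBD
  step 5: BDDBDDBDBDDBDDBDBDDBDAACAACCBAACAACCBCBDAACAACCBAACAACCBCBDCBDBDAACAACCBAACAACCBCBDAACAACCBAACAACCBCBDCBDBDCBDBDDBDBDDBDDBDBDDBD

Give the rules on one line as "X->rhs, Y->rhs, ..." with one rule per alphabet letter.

A->AAC, B->D, C->CB, D->BD

  step 0 ⇒ step 1: DBAD ⇒ BD·D·AAC·BD
    A ↦ AAC
    B ↦ D
    D ↦ BD
    C ↦ CB  (constrained at step 1)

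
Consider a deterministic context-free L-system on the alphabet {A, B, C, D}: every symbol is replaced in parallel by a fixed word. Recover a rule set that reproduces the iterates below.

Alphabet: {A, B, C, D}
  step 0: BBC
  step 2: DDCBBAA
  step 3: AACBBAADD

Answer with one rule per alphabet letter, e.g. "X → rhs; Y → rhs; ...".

A->D, B->A, C->CBB, D->A

  step 2 ⇒ step 3: DDCBBAA ⇒ A·A·CBB·A·A·D·D
    A ↦ D
    B ↦ A
    C ↦ CBB
    D ↦ A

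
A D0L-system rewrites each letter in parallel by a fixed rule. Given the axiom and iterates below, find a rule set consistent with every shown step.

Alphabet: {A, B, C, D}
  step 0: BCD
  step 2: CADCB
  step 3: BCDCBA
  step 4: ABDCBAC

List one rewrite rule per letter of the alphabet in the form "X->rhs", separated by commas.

  step 3 ⇒ step 4: BCDCBA ⇒ A·B·DC·B·A·C
    A ↦ C
    B ↦ A
    C ↦ B
    D ↦ DC

A->C, B->A, C->B, D->DC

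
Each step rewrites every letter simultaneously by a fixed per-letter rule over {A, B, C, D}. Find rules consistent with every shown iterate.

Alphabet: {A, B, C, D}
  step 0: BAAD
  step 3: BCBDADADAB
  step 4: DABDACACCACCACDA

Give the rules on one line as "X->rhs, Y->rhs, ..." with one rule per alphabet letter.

  step 3 ⇒ step 4: BCBDADADAB ⇒ DA·B·DA·CA·C·CA·C·CA·C·DA
    A ↦ C
    B ↦ DA
    C ↦ B
    D ↦ CA

A->C, B->DA, C->B, D->CA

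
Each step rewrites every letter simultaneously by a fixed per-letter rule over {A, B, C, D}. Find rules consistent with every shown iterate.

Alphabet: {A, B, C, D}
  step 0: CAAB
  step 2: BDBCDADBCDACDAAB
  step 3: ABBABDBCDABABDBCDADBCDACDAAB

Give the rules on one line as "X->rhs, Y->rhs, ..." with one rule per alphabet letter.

A->CDA, B->AB, C->D, D->B

  step 2 ⇒ step 3: BDBCDADBCDACDAAB ⇒ AB·B·AB·D·B·CDA·B·AB·D·B·CDA·D·B·CDA·CDA·AB
    A ↦ CDA
    B ↦ AB
    C ↦ D
    D ↦ B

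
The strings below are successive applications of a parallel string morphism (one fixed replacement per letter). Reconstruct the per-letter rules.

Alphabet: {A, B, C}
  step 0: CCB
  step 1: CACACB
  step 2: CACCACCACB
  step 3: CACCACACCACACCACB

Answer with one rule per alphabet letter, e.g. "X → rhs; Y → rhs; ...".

A->C, B->CB, C->CA

  step 2 ⇒ step 3: CACCACCACB ⇒ CA·C·CA·CA·C·CA·CA·C·CA·CB
    A ↦ C
    B ↦ CB
    C ↦ CA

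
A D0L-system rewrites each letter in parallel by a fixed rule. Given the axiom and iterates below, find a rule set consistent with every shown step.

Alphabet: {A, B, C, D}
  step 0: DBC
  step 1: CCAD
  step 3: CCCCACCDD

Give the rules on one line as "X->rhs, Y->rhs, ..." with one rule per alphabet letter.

  step 0 ⇒ step 1: DBC ⇒ CC·A·D
    B ↦ A
    C ↦ D
    D ↦ CC
    A ↦ BD  (constrained at step 1)

A->BD, B->A, C->D, D->CC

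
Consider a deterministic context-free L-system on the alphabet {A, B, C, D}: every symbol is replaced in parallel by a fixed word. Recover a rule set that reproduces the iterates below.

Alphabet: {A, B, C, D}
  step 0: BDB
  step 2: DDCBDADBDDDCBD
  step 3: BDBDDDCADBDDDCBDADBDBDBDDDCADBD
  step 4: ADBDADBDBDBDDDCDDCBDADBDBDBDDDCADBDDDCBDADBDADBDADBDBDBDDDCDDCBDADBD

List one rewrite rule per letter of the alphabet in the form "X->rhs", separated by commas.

  step 3 ⇒ step 4: BDBDDDCADBDDDCBDADBDBDBDDDCADBD ⇒ AD·BD·AD·BD·BD·BD·DDC·DDC·BD·AD·BD·BD·BD·DDC·AD·BD·DDC·BD·AD·BD·AD·BD·AD·BD·BD·BD·DDC·DDC·BD·AD·BD
    A ↦ DDC
    B ↦ AD
    C ↦ DDC
    D ↦ BD

A->DDC, B->AD, C->DDC, D->BD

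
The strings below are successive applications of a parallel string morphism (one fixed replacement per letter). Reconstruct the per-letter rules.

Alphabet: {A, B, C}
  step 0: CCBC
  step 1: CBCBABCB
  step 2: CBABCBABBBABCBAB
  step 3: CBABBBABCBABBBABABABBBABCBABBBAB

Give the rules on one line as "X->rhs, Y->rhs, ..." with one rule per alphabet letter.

A->BB, B->AB, C->CB

  step 2 ⇒ step 3: CBABCBABBBABCBAB ⇒ CB·AB·BB·AB·CB·AB·BB·AB·AB·AB·BB·AB·CB·AB·BB·AB
    A ↦ BB
    B ↦ AB
    C ↦ CB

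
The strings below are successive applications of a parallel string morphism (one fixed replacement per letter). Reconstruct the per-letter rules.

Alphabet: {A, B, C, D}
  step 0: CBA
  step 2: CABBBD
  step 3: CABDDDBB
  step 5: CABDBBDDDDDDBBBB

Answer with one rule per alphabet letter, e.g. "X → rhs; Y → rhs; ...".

  step 2 ⇒ step 3: CABBBD ⇒ CA·B·D·D·D·BB
    A ↦ B
    B ↦ D
    C ↦ CA
    D ↦ BB

A->B, B->D, C->CA, D->BB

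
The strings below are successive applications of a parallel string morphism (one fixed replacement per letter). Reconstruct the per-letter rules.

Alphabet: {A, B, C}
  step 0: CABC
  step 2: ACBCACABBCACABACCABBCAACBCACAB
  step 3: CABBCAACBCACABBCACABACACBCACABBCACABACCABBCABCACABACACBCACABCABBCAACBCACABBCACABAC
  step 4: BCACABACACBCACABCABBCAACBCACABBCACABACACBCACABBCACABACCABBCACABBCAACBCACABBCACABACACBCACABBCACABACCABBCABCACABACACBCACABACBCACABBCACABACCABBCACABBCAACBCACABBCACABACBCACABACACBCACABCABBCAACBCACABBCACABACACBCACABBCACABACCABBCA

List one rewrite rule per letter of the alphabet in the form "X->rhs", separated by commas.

A->CAB, B->AC, C->BCA

  step 3 ⇒ step 4: CABBCAACBCACABBCACABACACBCACABBCACABACCABBCABCACABACACBCACABCABBCAACBCACABBCACABAC ⇒ BCA·CAB·AC·AC·BCA·CAB·CAB·BCA·AC·BCA·CAB·BCA·CAB·AC·AC·BCA·CAB·BCA·CAB·AC·CAB·BCA·CAB·BCA·AC·BCA·CAB·BCA·CAB·AC·AC·BCA·CAB·BCA·CAB·AC·CAB·BCA·BCA·CAB·AC·AC·BCA·CAB·AC·BCA·CAB·BCA·CAB·AC·CAB·BCA·CAB·BCA·AC·BCA·CAB·BCA·CAB·AC·BCA·CAB·AC·AC·BCA·CAB·CAB·BCA·AC·BCA·CAB·BCA·CAB·AC·AC·BCA·CAB·BCA·CAB·AC·CAB·BCA
    A ↦ CAB
    B ↦ AC
    C ↦ BCA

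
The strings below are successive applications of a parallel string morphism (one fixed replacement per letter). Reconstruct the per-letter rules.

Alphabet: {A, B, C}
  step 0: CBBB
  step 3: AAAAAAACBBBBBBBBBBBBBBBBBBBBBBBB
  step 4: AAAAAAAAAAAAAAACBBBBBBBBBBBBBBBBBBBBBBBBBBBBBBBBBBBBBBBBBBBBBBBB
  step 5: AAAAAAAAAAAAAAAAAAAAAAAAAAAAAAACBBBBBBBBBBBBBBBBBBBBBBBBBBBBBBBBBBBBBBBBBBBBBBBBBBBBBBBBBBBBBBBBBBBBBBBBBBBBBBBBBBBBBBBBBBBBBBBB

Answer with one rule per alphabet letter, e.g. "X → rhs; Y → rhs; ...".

A->AA, B->BB, C->AC

  step 4 ⇒ step 5: AAAAAAAAAAAAAAACBBBBBBBBBBBBBBBBBBBBBBBBBBBBBBBBBBBBBBBBBBBBBBBB ⇒ AA·AA·AA·AA·AA·AA·AA·AA·AA·AA·AA·AA·AA·AA·AA·AC·BB·BB·BB·BB·BB·BB·BB·BB·BB·BB·BB·BB·BB·BB·BB·BB·BB·BB·BB·BB·BB·BB·BB·BB·BB·BB·BB·BB·BB·BB·BB·BB·BB·BB·BB·BB·BB·BB·BB·BB·BB·BB·BB·BB·BB·BB·BB·BB
    A ↦ AA
    B ↦ BB
    C ↦ AC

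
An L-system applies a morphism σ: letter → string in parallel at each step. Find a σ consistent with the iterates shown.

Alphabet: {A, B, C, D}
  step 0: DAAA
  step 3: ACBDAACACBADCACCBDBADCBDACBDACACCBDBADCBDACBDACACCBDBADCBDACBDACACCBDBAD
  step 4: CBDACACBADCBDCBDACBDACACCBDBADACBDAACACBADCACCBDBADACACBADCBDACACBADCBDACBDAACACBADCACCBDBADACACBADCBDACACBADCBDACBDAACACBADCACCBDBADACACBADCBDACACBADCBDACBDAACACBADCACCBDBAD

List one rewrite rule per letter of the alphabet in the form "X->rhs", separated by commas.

A->CBD, B->CAC, C->A, D->BAD

  step 3 ⇒ step 4: ACBDAACACBADCACCBDBADCBDACBDACACCBDBADCBDACBDACACCBDBADCBDACBDACACCBDBAD ⇒ CBD·A·CAC·BAD·CBD·CBD·A·CBD·A·CAC·CBD·BAD·A·CBD·A·A·CAC·BAD·CAC·CBD·BAD·A·CAC·BAD·CBD·A·CAC·BAD·CBD·A·CBD·A·A·CAC·BAD·CAC·CBD·BAD·A·CAC·BAD·CBD·A·CAC·BAD·CBD·A·CBD·A·A·CAC·BAD·CAC·CBD·BAD·A·CAC·BAD·CBD·A·CAC·BAD·CBD·A·CBD·A·A·CAC·BAD·CAC·CBD·BAD
    A ↦ CBD
    B ↦ CAC
    C ↦ A
    D ↦ BAD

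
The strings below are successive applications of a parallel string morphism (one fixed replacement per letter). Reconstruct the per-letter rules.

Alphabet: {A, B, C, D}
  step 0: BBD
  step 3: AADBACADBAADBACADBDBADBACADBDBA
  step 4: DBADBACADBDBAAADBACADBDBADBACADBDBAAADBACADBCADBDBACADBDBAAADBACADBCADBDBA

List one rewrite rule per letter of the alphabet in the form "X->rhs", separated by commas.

A->DBA, B->DB, C->AA, D->CA

  step 3 ⇒ step 4: AADBACADBAADBACADBDBADBACADBDBA ⇒ DBA·DBA·CA·DB·DBA·AA·DBA·CA·DB·DBA·DBA·CA·DB·DBA·AA·DBA·CA·DB·CA·DB·DBA·CA·DB·DBA·AA·DBA·CA·DB·CA·DB·DBA
    A ↦ DBA
    B ↦ DB
    C ↦ AA
    D ↦ CA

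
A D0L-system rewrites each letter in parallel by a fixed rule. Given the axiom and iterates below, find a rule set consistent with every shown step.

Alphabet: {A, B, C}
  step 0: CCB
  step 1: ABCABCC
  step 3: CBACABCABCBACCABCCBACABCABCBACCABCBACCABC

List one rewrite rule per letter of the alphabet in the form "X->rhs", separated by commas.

A->BAC, B->C, C->ABC

  step 0 ⇒ step 1: CCB ⇒ ABC·ABC·C
    B ↦ C
    C ↦ ABC
    A ↦ BAC  (constrained at step 1)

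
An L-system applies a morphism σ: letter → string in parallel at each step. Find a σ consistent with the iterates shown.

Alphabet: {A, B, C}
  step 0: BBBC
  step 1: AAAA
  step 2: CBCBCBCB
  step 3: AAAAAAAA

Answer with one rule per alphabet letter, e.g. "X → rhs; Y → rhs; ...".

  step 2 ⇒ step 3: CBCBCBCB ⇒ A·A·A·A·A·A·A·A
    B ↦ A
    C ↦ A
  step 1 ⇒ step 2: AAAA ⇒ CB·CB·CB·CB
    A ↦ CB

A->CB, B->A, C->A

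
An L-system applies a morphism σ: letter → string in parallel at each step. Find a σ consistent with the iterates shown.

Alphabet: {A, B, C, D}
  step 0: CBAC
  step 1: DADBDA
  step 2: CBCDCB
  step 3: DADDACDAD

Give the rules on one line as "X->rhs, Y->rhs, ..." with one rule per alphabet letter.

A->B, B->D, C->DA, D->C

  step 2 ⇒ step 3: CBCDCB ⇒ DA·D·DA·C·DA·D
    B ↦ D
    C ↦ DA
    D ↦ C
  step 0 ⇒ step 1: CBAC ⇒ DA·D·B·DA
    A ↦ B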